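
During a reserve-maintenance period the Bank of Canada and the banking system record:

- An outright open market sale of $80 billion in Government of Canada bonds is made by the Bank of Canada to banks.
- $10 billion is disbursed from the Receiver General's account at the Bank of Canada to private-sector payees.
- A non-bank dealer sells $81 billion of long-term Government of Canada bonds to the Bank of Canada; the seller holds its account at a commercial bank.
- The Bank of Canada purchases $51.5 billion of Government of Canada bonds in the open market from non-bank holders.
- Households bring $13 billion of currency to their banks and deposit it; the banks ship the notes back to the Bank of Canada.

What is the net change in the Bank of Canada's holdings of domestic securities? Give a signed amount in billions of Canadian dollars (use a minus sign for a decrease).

+$52.5 billion

OMO sale (to banks) $80 billion: securities removed from the Bank of Canada's portfolio → −$80B.
Government spending $10 billion: the Bank of Canada's securities portfolio is untouched → 0.
Asset purchase (from non-banks) $81 billion: securities added to the Bank of Canada's portfolio → +$81B.
Asset purchase (from non-banks) $51.5 billion: securities added to the Bank of Canada's portfolio → +$51.5B.
Currency deposit $13 billion: the Bank of Canada's securities portfolio is untouched → 0.
Net: −80 + 0 + 81 + 51.5 + 0 = +$52.5 billion.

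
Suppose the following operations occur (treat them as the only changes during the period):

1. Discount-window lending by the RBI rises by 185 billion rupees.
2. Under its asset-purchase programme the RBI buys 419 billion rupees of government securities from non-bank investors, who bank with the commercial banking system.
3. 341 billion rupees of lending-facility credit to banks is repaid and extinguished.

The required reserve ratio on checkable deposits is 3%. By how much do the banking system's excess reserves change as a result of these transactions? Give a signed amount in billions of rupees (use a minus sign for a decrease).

Discount-window loan 185 billion rupees: reserves +185B, deposits 0.
Asset purchase (from non-banks) 419 billion rupees: reserves +419B, deposits +419B.
Discount-window repayment 341 billion rupees: reserves −341B, deposits 0.
Totals: Δreserves = +263B, Δdeposits = +419B.
Δrequired reserves = 3% × +419B = +12.57B.
Δexcess reserves = Δreserves − Δrequired = +263B − (+12.57B) = +250.43 billion.

+250.43 billion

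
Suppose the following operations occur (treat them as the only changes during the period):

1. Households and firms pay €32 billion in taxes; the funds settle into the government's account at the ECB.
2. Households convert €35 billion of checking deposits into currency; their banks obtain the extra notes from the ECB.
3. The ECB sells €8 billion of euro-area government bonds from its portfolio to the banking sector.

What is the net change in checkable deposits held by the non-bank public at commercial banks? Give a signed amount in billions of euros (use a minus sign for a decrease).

Government account inflow €32 billion: non-bank counterparties' bank balances fall → −€32B.
Currency withdrawal €35 billion: non-bank counterparties' bank balances fall → −€35B.
OMO sale (to banks) €8 billion: the counterparty is a bank, so public deposits are unchanged → 0.
Net: −32 − 35 + 0 = -€67 billion.

-€67 billion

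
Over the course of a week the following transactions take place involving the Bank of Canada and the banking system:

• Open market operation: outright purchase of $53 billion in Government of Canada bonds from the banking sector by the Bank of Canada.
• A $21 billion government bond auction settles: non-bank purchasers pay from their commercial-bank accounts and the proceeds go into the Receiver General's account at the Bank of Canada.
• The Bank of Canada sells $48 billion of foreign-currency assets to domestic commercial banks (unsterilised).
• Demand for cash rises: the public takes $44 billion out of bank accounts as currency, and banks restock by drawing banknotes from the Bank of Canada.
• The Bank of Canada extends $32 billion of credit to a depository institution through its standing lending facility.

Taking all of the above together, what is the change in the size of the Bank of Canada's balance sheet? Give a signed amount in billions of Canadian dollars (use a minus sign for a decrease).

+$37 billion

OMO purchase (from banks) $53 billion: a Bank of Canada asset is acquired → +$53B.
Government account inflow $21 billion: only the composition of liabilities changes → 0.
FX sale $48 billion: a Bank of Canada asset is shed → −$48B.
Currency withdrawal $44 billion: only the composition of liabilities changes → 0.
Discount-window loan $32 billion: a Bank of Canada asset is acquired → +$32B.
Net: 53 + 0 − 48 + 0 + 32 = +$37 billion.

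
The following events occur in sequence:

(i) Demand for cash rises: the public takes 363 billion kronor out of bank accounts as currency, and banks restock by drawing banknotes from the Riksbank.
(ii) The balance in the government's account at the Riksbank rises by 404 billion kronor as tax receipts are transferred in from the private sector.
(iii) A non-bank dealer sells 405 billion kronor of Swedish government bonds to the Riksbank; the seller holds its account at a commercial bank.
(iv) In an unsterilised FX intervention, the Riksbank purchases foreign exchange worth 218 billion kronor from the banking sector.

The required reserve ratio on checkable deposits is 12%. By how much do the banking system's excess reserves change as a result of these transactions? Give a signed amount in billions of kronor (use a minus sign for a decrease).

-100.56 billion

Currency withdrawal 363 billion kronor: reserves −363B, deposits −363B.
Government account inflow 404 billion kronor: reserves −404B, deposits −404B.
Asset purchase (from non-banks) 405 billion kronor: reserves +405B, deposits +405B.
FX purchase 218 billion kronor: reserves +218B, deposits 0.
Totals: Δreserves = −144B, Δdeposits = −362B.
Δrequired reserves = 12% × −362B = −43.44B.
Δexcess reserves = Δreserves − Δrequired = −144B − (−43.44B) = -100.56 billion.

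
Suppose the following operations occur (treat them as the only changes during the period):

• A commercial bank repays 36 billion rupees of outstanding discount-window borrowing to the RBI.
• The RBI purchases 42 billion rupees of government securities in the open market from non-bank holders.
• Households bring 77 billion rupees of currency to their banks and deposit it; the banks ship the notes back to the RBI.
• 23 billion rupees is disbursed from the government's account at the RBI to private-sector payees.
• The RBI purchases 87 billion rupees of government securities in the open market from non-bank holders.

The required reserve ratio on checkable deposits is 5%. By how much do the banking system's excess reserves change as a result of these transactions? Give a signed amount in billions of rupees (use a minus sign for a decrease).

+181.55 billion

Discount-window repayment 36 billion rupees: reserves −36B, deposits 0.
Asset purchase (from non-banks) 42 billion rupees: reserves +42B, deposits +42B.
Currency deposit 77 billion rupees: reserves +77B, deposits +77B.
Government spending 23 billion rupees: reserves +23B, deposits +23B.
Asset purchase (from non-banks) 87 billion rupees: reserves +87B, deposits +87B.
Totals: Δreserves = +193B, Δdeposits = +229B.
Δrequired reserves = 5% × +229B = +11.45B.
Δexcess reserves = Δreserves − Δrequired = +193B − (+11.45B) = +181.55 billion.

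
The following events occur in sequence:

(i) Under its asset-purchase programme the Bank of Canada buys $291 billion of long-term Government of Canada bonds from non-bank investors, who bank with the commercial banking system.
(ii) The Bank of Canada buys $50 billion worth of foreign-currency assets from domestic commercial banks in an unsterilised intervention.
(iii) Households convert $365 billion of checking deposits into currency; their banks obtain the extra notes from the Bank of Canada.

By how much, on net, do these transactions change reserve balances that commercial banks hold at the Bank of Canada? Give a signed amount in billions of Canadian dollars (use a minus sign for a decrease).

Asset purchase (from non-banks) $291 billion: the Bank of Canada pays by crediting reserve accounts → +$291B.
FX purchase $50 billion: the Bank of Canada pays by crediting reserve accounts → +$50B.
Currency withdrawal $365 billion: banks swap reserves for currency → −$365B.
Net: 291 + 50 − 365 = -$24 billion.

-$24 billion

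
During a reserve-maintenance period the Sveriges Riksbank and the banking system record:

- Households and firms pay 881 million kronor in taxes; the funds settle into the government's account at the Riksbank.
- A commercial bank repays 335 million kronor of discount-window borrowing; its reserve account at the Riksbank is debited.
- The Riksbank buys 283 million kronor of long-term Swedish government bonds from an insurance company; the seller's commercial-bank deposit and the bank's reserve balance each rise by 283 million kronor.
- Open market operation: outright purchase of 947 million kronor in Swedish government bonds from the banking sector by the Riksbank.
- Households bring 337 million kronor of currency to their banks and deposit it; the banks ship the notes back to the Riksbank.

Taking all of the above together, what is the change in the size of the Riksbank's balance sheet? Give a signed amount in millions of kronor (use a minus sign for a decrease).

+895 million

Government account inflow 881 million kronor: only the composition of liabilities changes → 0.
Discount-window repayment 335 million kronor: a Riksbank asset is shed → −335M.
Asset purchase (from non-banks) 283 million kronor: a Riksbank asset is acquired → +283M.
OMO purchase (from banks) 947 million kronor: a Riksbank asset is acquired → +947M.
Currency deposit 337 million kronor: only the composition of liabilities changes → 0.
Net: 0 − 335 + 283 + 947 + 0 = +895 million.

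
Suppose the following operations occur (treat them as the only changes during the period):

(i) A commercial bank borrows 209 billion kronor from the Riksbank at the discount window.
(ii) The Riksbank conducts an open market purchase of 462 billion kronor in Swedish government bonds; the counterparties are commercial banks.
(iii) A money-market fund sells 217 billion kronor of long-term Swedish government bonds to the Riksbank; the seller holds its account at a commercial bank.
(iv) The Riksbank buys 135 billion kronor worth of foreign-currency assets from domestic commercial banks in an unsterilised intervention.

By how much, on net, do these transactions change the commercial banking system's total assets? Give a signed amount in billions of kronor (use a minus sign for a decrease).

+426 billion

Riksbank balance sheet:
  Assets:      Securities +679B, Loans to banks +209B, Foreign assets +135B
  Liabilities: Bank reserves +1023B
Commercial banking system:
  Assets:      Reserves at CB +1023B, Securities −462B, Foreign assets −135B
  Liabilities: Checkable deposits +217B, Borrowings from CB +209B
Change in total bank assets = +426 billion.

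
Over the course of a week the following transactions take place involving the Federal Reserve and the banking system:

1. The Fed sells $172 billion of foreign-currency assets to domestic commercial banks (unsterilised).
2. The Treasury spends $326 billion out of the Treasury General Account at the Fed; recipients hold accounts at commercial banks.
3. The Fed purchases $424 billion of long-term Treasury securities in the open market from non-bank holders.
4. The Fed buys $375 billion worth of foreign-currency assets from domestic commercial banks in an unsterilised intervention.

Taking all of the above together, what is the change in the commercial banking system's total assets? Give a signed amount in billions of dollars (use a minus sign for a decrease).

+$750 billion

FX sale $172 billion: just an asset swap on bank balance sheets → 0.
Government spending $326 billion: bank balance sheets expand → +$326B.
Asset purchase (from non-banks) $424 billion: bank balance sheets expand → +$424B.
FX purchase $375 billion: just an asset swap on bank balance sheets → 0.
Net: 0 + 326 + 424 + 0 = +$750 billion.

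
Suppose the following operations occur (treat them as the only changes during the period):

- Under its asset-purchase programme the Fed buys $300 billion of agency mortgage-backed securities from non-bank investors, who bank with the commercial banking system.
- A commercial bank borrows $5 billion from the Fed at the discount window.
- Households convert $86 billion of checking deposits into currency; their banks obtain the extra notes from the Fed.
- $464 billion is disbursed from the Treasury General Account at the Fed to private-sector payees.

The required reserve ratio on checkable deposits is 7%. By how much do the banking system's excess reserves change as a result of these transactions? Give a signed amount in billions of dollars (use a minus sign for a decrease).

+$635.54 billion

Asset purchase (from non-banks) $300 billion: reserves +$300B, deposits +$300B.
Discount-window loan $5 billion: reserves +$5B, deposits 0.
Currency withdrawal $86 billion: reserves −$86B, deposits −$86B.
Government spending $464 billion: reserves +$464B, deposits +$464B.
Totals: Δreserves = +$683B, Δdeposits = +$678B.
Δrequired reserves = 7% × +$678B = +$47.46B.
Δexcess reserves = Δreserves − Δrequired = +$683B − (+$47.46B) = +$635.54 billion.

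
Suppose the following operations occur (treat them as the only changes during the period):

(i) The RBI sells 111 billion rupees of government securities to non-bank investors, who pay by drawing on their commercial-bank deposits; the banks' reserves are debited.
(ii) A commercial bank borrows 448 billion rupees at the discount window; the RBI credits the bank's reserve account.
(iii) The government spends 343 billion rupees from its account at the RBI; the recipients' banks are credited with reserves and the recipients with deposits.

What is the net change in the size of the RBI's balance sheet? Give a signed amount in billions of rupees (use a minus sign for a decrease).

+337 billion

RBI balance sheet:
  Assets:      Securities −111B, Loans to banks +448B
  Liabilities: Bank reserves +680B, Government deposits −343B
Change in total RBI assets = +337 billion.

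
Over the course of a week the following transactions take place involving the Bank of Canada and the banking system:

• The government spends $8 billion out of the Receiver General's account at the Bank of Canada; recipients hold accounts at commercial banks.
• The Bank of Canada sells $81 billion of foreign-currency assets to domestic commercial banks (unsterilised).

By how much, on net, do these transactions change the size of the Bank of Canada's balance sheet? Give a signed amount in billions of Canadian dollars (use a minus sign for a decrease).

-$81 billion

Bank of Canada balance sheet:
  Assets:      Foreign assets −$81B
  Liabilities: Bank reserves −$73B, Government deposits −$8B
Change in total Bank of Canada assets = -$81 billion.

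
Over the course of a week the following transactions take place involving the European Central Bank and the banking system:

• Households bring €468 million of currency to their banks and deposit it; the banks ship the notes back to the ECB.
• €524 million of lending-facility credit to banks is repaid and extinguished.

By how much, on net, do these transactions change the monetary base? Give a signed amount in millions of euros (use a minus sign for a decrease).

-€524 million

Currency deposit €468 million: just a shift between currency and reserves — both are base money → 0.
Discount-window repayment €524 million: ECB balance sheet contracts → −€524M.
Net: 0 − 524 = -€524 million.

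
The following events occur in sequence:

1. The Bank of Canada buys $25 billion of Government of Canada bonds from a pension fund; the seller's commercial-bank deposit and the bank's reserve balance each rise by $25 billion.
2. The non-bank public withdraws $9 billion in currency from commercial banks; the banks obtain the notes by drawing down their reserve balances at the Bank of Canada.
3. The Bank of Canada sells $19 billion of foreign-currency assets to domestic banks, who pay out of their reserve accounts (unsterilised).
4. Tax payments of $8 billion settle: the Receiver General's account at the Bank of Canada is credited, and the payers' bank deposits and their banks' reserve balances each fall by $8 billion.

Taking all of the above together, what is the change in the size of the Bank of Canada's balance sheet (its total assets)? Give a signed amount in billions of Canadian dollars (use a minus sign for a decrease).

+$6 billion

Asset purchase (from non-banks) $25 billion: a Bank of Canada asset is acquired → +$25B.
Currency withdrawal $9 billion: only the composition of liabilities changes → 0.
FX sale $19 billion: a Bank of Canada asset is shed → −$19B.
Government account inflow $8 billion: only the composition of liabilities changes → 0.
Net: 25 + 0 − 19 + 0 = +$6 billion.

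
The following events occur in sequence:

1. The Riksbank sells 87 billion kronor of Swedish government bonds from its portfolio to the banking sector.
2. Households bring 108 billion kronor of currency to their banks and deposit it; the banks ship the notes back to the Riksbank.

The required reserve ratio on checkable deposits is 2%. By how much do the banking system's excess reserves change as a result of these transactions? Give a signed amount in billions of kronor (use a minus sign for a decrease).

+18.84 billion

OMO sale (to banks) 87 billion kronor: reserves −87B, deposits 0.
Currency deposit 108 billion kronor: reserves +108B, deposits +108B.
Totals: Δreserves = +21B, Δdeposits = +108B.
Δrequired reserves = 2% × +108B = +2.16B.
Δexcess reserves = Δreserves − Δrequired = +21B − (+2.16B) = +18.84 billion.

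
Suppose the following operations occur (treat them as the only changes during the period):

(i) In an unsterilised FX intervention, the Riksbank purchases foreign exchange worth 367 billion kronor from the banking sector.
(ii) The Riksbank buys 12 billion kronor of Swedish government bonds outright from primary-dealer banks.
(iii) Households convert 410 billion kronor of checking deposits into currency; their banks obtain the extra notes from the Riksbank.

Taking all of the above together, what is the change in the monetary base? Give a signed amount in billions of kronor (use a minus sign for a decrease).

FX purchase 367 billion kronor: Riksbank balance sheet expands → +367B.
OMO purchase (from banks) 12 billion kronor: Riksbank balance sheet expands → +12B.
Currency withdrawal 410 billion kronor: just a shift between currency and reserves — both are base money → 0.
Net: 367 + 12 + 0 = +379 billion.

+379 billion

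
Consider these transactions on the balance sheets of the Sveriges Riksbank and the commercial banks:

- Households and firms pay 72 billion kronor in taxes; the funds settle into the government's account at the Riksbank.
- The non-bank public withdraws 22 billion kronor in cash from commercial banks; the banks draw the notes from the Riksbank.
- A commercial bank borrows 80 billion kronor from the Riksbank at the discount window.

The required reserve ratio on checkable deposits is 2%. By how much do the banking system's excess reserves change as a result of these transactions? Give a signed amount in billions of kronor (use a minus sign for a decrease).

-12.12 billion

Government account inflow 72 billion kronor: reserves −72B, deposits −72B.
Currency withdrawal 22 billion kronor: reserves −22B, deposits −22B.
Discount-window loan 80 billion kronor: reserves +80B, deposits 0.
Totals: Δreserves = −14B, Δdeposits = −94B.
Δrequired reserves = 2% × −94B = −1.88B.
Δexcess reserves = Δreserves − Δrequired = −14B − (−1.88B) = -12.12 billion.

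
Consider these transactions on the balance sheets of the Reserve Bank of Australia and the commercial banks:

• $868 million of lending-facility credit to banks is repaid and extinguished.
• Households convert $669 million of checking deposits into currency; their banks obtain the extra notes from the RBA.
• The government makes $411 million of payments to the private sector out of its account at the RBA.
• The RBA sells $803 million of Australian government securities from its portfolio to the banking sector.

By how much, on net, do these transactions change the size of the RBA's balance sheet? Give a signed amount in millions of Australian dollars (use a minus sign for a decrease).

Discount-window repayment $868 million: an RBA asset is shed → −$868M.
Currency withdrawal $669 million: only the composition of liabilities changes → 0.
Government spending $411 million: only the composition of liabilities changes → 0.
OMO sale (to banks) $803 million: an RBA asset is shed → −$803M.
Net: −868 + 0 + 0 − 803 = -$1671 million.

-$1671 million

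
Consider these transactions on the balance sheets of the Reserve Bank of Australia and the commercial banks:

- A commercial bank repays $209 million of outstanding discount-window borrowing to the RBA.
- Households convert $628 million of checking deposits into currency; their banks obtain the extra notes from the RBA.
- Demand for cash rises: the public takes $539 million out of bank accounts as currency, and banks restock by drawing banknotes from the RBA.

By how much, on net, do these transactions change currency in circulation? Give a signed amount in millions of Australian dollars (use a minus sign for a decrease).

RBA balance sheet:
  Assets:      Loans to banks −$209M
  Liabilities: Bank reserves −$1376M, Currency in circulation +$1167M
Commercial banking system:
  Assets:      Reserves at CB −$1376M
  Liabilities: Checkable deposits −$1167M, Borrowings from CB −$209M
So the change in currency in circulation is +$1167 million.

+$1167 million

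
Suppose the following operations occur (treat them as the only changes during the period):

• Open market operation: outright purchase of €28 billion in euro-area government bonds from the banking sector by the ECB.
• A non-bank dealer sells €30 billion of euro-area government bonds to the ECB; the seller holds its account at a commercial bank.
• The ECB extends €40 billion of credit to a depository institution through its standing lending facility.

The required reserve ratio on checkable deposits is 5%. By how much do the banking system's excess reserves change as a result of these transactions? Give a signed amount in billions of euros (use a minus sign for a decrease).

OMO purchase (from banks) €28 billion: reserves +€28B, deposits 0.
Asset purchase (from non-banks) €30 billion: reserves +€30B, deposits +€30B.
Discount-window loan €40 billion: reserves +€40B, deposits 0.
Totals: Δreserves = +€98B, Δdeposits = +€30B.
Δrequired reserves = 5% × +€30B = +€1.5B.
Δexcess reserves = Δreserves − Δrequired = +€98B − (+€1.5B) = +€96.5 billion.

+€96.5 billion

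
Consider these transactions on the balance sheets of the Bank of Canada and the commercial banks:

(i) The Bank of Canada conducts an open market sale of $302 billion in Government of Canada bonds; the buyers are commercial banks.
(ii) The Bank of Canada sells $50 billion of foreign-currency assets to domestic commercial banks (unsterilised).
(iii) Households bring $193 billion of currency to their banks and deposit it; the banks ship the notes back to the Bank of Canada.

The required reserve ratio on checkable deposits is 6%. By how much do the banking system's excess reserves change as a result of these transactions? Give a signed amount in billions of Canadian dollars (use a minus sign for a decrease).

OMO sale (to banks) $302 billion: reserves −$302B, deposits 0.
FX sale $50 billion: reserves −$50B, deposits 0.
Currency deposit $193 billion: reserves +$193B, deposits +$193B.
Totals: Δreserves = −$159B, Δdeposits = +$193B.
Δrequired reserves = 6% × +$193B = +$11.58B.
Δexcess reserves = Δreserves − Δrequired = −$159B − (+$11.58B) = -$170.58 billion.

-$170.58 billion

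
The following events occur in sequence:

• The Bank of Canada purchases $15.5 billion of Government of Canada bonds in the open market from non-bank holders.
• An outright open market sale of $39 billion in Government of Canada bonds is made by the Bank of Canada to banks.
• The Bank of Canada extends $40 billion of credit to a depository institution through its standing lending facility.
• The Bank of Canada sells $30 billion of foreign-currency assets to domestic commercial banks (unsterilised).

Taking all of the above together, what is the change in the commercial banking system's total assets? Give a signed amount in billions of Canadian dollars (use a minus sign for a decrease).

Asset purchase (from non-banks) $15.5 billion: bank balance sheets expand → +$15.5B.
OMO sale (to banks) $39 billion: just an asset swap on bank balance sheets → 0.
Discount-window loan $40 billion: bank balance sheets expand → +$40B.
FX sale $30 billion: just an asset swap on bank balance sheets → 0.
Net: 15.5 + 0 + 40 + 0 = +$55.5 billion.

+$55.5 billion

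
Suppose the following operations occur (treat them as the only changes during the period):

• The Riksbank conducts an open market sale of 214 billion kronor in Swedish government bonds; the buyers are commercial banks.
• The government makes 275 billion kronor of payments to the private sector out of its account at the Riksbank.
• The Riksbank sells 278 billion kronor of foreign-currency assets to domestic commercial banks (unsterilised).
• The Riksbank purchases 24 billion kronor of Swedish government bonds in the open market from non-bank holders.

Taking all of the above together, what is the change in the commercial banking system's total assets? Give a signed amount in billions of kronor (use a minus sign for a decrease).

Riksbank balance sheet:
  Assets:      Securities −190B, Foreign assets −278B
  Liabilities: Bank reserves −193B, Government deposits −275B
Commercial banking system:
  Assets:      Reserves at CB −193B, Securities +214B, Foreign assets +278B
  Liabilities: Checkable deposits +299B
Change in total bank assets = +299 billion.

+299 billion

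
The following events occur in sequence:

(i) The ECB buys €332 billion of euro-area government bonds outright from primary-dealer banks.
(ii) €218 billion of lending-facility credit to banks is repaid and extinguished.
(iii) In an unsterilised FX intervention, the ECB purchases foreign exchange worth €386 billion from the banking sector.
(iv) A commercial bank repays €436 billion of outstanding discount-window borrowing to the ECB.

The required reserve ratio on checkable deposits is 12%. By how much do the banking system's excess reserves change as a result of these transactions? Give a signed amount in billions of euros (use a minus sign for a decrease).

+€64 billion

OMO purchase (from banks) €332 billion: reserves +€332B, deposits 0.
Discount-window repayment €218 billion: reserves −€218B, deposits 0.
FX purchase €386 billion: reserves +€386B, deposits 0.
Discount-window repayment €436 billion: reserves −€436B, deposits 0.
Totals: Δreserves = +€64B, Δdeposits = 0.
Δrequired reserves = 12% × 0 = 0.
Δexcess reserves = Δreserves − Δrequired = +€64B − (0) = +€64 billion.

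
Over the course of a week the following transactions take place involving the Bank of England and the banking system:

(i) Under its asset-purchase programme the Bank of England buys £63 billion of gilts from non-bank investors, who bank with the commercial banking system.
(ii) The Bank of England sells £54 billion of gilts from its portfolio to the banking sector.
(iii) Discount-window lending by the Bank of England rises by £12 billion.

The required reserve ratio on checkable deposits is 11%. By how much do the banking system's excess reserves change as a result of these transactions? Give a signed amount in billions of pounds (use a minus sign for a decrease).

+£14.07 billion

Asset purchase (from non-banks) £63 billion: reserves +£63B, deposits +£63B.
OMO sale (to banks) £54 billion: reserves −£54B, deposits 0.
Discount-window loan £12 billion: reserves +£12B, deposits 0.
Totals: Δreserves = +£21B, Δdeposits = +£63B.
Δrequired reserves = 11% × +£63B = +£6.93B.
Δexcess reserves = Δreserves − Δrequired = +£21B − (+£6.93B) = +£14.07 billion.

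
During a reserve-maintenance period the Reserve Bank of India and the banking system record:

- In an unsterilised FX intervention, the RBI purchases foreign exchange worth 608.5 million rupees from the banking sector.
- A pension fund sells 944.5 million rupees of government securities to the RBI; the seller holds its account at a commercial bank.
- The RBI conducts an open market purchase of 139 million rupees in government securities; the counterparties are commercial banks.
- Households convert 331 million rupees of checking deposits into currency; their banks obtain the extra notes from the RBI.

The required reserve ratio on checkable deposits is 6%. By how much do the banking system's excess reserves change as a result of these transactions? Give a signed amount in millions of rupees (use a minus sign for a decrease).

+1324.19 million

FX purchase 608.5 million rupees: reserves +608.5M, deposits 0.
Asset purchase (from non-banks) 944.5 million rupees: reserves +944.5M, deposits +944.5M.
OMO purchase (from banks) 139 million rupees: reserves +139M, deposits 0.
Currency withdrawal 331 million rupees: reserves −331M, deposits −331M.
Totals: Δreserves = +1361M, Δdeposits = +613.5M.
Δrequired reserves = 6% × +613.5M = +36.81M.
Δexcess reserves = Δreserves − Δrequired = +1361M − (+36.81M) = +1324.19 million.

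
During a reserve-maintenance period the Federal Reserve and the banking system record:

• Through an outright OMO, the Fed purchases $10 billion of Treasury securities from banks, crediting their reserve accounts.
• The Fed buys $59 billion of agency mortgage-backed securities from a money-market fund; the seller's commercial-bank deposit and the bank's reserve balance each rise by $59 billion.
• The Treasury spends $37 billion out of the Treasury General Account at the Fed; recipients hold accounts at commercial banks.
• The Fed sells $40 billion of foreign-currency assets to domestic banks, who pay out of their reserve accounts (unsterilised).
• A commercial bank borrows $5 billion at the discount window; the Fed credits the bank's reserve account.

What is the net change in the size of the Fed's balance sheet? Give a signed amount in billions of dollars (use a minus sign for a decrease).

+$34 billion

OMO purchase (from banks) $10 billion: a Fed asset is acquired → +$10B.
Asset purchase (from non-banks) $59 billion: a Fed asset is acquired → +$59B.
Government spending $37 billion: only the composition of liabilities changes → 0.
FX sale $40 billion: a Fed asset is shed → −$40B.
Discount-window loan $5 billion: a Fed asset is acquired → +$5B.
Net: 10 + 59 + 0 − 40 + 5 = +$34 billion.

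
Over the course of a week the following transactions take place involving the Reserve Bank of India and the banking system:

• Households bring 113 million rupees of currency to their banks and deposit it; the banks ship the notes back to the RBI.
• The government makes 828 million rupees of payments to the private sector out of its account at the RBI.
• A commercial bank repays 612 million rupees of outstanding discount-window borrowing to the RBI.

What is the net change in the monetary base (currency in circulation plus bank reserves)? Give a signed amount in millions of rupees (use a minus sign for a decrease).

+216 million

Currency deposit 113 million rupees: just a shift between currency and reserves — both are base money → 0.
Government spending 828 million rupees: a non-base liability converts back to reserves → +828M.
Discount-window repayment 612 million rupees: RBI balance sheet contracts → −612M.
Net: 0 + 828 − 612 = +216 million.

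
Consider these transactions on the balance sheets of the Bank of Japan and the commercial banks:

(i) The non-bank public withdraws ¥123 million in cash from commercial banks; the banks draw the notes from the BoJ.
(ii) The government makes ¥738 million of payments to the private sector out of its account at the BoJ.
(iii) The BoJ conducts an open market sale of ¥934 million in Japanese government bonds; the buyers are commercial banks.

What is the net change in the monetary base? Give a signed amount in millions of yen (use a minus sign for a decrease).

Currency withdrawal ¥123 million: just a shift between currency and reserves — both are base money → 0.
Government spending ¥738 million: a non-base liability converts back to reserves → +¥738M.
OMO sale (to banks) ¥934 million: BoJ balance sheet contracts → −¥934M.
Net: 0 + 738 − 934 = -¥196 million.

-¥196 million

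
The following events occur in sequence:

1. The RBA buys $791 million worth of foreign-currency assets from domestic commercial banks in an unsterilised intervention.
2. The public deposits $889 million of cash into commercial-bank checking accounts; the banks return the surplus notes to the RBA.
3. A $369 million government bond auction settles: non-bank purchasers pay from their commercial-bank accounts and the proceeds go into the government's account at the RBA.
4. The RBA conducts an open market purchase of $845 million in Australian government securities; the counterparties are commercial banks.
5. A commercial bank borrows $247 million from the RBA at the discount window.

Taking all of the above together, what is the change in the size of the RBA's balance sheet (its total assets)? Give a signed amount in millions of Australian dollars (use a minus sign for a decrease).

+$1883 million

FX purchase $791 million: an RBA asset is acquired → +$791M.
Currency deposit $889 million: only the composition of liabilities changes → 0.
Government account inflow $369 million: only the composition of liabilities changes → 0.
OMO purchase (from banks) $845 million: an RBA asset is acquired → +$845M.
Discount-window loan $247 million: an RBA asset is acquired → +$247M.
Net: 791 + 0 + 0 + 845 + 247 = +$1883 million.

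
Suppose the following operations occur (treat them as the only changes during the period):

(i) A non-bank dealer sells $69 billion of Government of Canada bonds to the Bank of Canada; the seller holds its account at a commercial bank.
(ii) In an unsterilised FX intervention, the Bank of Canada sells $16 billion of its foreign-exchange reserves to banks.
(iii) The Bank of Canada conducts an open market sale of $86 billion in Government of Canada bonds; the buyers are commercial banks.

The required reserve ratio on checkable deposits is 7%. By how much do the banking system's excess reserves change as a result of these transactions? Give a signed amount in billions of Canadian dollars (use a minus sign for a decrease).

-$37.83 billion

Asset purchase (from non-banks) $69 billion: reserves +$69B, deposits +$69B.
FX sale $16 billion: reserves −$16B, deposits 0.
OMO sale (to banks) $86 billion: reserves −$86B, deposits 0.
Totals: Δreserves = −$33B, Δdeposits = +$69B.
Δrequired reserves = 7% × +$69B = +$4.83B.
Δexcess reserves = Δreserves − Δrequired = −$33B − (+$4.83B) = -$37.83 billion.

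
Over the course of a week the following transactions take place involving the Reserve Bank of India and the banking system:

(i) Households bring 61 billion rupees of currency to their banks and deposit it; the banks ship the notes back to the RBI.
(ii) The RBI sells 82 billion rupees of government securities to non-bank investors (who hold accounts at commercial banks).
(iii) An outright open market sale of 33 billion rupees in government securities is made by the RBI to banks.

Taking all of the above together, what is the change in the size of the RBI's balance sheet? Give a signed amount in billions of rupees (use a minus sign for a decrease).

-115 billion

RBI balance sheet:
  Assets:      Securities −115B
  Liabilities: Bank reserves −54B, Currency in circulation −61B
Commercial banking system:
  Assets:      Reserves at CB −54B, Securities +33B
  Liabilities: Checkable deposits −21B
Change in total RBI assets = -115 billion.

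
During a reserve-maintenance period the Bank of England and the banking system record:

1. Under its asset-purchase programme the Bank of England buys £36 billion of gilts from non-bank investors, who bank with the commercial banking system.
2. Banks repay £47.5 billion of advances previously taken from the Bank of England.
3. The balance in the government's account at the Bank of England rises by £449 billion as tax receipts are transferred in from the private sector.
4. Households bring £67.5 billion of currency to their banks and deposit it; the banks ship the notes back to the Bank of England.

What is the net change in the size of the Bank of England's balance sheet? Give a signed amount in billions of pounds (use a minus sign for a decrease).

-£11.5 billion

Asset purchase (from non-banks) £36 billion: a Bank of England asset is acquired → +£36B.
Discount-window repayment £47.5 billion: a Bank of England asset is shed → −£47.5B.
Government account inflow £449 billion: only the composition of liabilities changes → 0.
Currency deposit £67.5 billion: only the composition of liabilities changes → 0.
Net: 36 − 47.5 + 0 + 0 = -£11.5 billion.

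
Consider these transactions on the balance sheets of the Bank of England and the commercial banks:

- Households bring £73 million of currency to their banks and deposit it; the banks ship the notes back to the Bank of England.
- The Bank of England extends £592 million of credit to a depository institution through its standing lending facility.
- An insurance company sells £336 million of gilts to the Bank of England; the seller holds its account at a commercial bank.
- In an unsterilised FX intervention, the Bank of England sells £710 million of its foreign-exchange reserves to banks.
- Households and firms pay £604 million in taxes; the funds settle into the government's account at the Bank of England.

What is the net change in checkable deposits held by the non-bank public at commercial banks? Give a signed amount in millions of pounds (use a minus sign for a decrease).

Currency deposit £73 million: non-bank counterparties' bank balances rise → +£73M.
Discount-window loan £592 million: the counterparty is a bank, so public deposits are unchanged → 0.
Asset purchase (from non-banks) £336 million: non-bank counterparties' bank balances rise → +£336M.
FX sale £710 million: the counterparty is a bank, so public deposits are unchanged → 0.
Government account inflow £604 million: non-bank counterparties' bank balances fall → −£604M.
Net: 73 + 0 + 336 + 0 − 604 = -£195 million.

-£195 million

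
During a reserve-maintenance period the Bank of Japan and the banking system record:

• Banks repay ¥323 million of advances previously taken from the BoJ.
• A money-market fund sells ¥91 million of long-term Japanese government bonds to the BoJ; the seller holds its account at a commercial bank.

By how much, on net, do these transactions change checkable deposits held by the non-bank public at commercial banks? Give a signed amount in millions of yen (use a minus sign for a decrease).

+¥91 million

Discount-window repayment ¥323 million: the counterparty is a bank, so public deposits are unchanged → 0.
Asset purchase (from non-banks) ¥91 million: non-bank counterparties' bank balances rise → +¥91M.
Net: 0 + 91 = +¥91 million.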